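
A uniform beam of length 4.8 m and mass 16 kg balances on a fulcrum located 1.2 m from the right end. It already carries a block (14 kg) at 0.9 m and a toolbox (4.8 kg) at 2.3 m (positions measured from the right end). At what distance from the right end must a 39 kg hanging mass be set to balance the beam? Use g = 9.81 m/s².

Take moments about the fulcrum (at 1.2 m from the right end).
Beam weight: 16 × 9.81 = 157 N down at 2.4 m → arm 1.2 m, τ = 157 × 1.2 = 188.4 N·m counterclockwise.
Block: 14 × 9.81 = 137.3 N down at 0.9 m → arm 0.3 m, τ = 137.3 × 0.3 = 41.19 N·m clockwise.
Toolbox: 4.8 × 9.81 = 47.09 N down at 2.3 m → arm 1.1 m, τ = 47.09 × 1.1 = 51.8 N·m counterclockwise.
Net moment of existing loads = 199 N·m counterclockwise.
The hanging mass weighs 39 × 9.81 = 382.6 N and must supply an equal clockwise moment, so its lever arm about the fulcrum is 199 / 382.6 = 0.52 m.
That puts it at 1.2 − 0.52 = 0.68 m from the right end.

x ≈ 0.68 m from the right end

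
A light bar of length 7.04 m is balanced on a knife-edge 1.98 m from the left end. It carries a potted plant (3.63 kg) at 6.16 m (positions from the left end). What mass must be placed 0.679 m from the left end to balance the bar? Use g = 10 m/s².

m ≈ 11.7 kg

About the knife-edge (at 1.98 m from the left end):
Potted plant: 3.63 × 10 = 36.3 N down at 6.16 m → arm 4.18 m, τ = 36.3 × 4.18 = 151.7 N·m clockwise.
Net moment of known loads = 151.7 N·m clockwise.
An unknown mass m at 0.679 m has arm 1.301 m; its moment is m·g·1.301 counterclockwise.
For rotational equilibrium, m × 10 × 1.301 = 151.7, so m = 151.7 / (10 × 1.301) = 11.7 kg.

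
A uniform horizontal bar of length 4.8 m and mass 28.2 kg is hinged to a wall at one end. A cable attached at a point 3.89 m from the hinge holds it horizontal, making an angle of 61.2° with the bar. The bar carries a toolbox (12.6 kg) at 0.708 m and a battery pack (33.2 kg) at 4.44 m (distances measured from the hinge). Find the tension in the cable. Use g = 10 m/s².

T ≈ 657 N

Choose the hinge as the axis so the unknown hinge reaction has zero arm there.
Beam weight: 28.2 × 10 = 282 N down at 2.4 m → arm 2.4 m, τ = 282 × 2.4 = 676.8 N·m clockwise.
Toolbox: 12.6 × 10 = 126 N down at 0.708 m → arm 0.708 m, τ = 126 × 0.708 = 89.21 N·m clockwise.
Battery pack: 33.2 × 10 = 332 N down at 4.44 m → arm 4.44 m, τ = 332 × 4.44 = 1474 N·m clockwise.
Total clockwise load moment = 2240 N·m.
The cable tension T acts at 3.89 m; only its component perpendicular to the bar, T sinθ, produces torque. sin 61.2° = 0.8763.
Balancing moments: T × 3.89 × 0.8763 = 2240, giving T = 2240 / 3.409 = 657 N.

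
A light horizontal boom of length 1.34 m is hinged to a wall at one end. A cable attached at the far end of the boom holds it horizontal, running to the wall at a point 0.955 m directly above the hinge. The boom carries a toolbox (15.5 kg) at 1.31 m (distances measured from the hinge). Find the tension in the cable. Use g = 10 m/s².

Taking torques about the hinge:
Toolbox: 15.5 × 10 = 155 N down at 1.31 m → arm 1.31 m, τ = 155 × 1.31 = 203.1 N·m clockwise.
Total clockwise load moment = 203.1 N·m.
The cable tension T acts at 1.34 m; only its component perpendicular to the boom, T sinθ, produces torque. sinθ = h/√(h²+d²) = 0.955/√(0.955²+1.34²) = 0.5804.
Στ = 0 ⇒ T × 1.34 × 0.5804 = 203.1 ⇒ T = 203.1 / 0.7777 = 261 N.

T ≈ 261 N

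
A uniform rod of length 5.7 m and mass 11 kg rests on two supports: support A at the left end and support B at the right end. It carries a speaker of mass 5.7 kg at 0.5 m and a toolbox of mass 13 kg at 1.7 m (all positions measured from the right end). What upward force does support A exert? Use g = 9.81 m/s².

Taking torques about support B:
Beam weight: 11 × 9.81 = 107.9 N down at 2.85 m → arm 2.85 m, τ = 107.9 × 2.85 = 307.5 N·m counterclockwise.
Speaker: 5.7 × 9.81 = 55.92 N down at 0.5 m → arm 0.5 m, τ = 55.92 × 0.5 = 27.96 N·m counterclockwise.
Toolbox: 13 × 9.81 = 127.5 N down at 1.7 m → arm 1.7 m, τ = 127.5 × 1.7 = 216.8 N·m counterclockwise.
Net load moment about support B = 552.3 N·m counterclockwise.
Reaction R at support A is upward at 5.7 m, arm 5.7 m → moment R × 5.7 clockwise.
For rotational equilibrium, R × 5.7 = 552.3, so R = 96.9 N.

R_A ≈ 96.9 N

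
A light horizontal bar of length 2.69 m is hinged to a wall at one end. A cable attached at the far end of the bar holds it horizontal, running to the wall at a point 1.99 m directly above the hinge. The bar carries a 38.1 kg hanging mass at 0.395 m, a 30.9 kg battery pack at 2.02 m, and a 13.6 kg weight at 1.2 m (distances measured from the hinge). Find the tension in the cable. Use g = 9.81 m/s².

T ≈ 575 N

Take moments about the hinge.
Hanging mass: 38.1 × 9.81 = 373.8 N down at 0.395 m → arm 0.395 m, τ = 373.8 × 0.395 = 147.7 N·m clockwise.
Battery pack: 30.9 × 9.81 = 303.1 N down at 2.02 m → arm 2.02 m, τ = 303.1 × 2.02 = 612.3 N·m clockwise.
Weight: 13.6 × 9.81 = 133.4 N down at 1.2 m → arm 1.2 m, τ = 133.4 × 1.2 = 160.1 N·m clockwise.
Total clockwise load moment = 920.1 N·m.
The cable tension T acts at 2.69 m; only its component perpendicular to the bar, T sinθ, produces torque. sinθ = h/√(h²+d²) = 1.99/√(1.99²+2.69²) = 0.5947.
Setting net torque to zero: T × 2.69 × 0.5947 = 920.1 → T = 920.1 / 1.6 = 575 N.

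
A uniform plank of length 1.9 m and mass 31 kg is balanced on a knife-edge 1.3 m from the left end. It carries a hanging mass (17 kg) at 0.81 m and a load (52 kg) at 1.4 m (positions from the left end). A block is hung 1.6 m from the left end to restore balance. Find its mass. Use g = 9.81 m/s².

m ≈ 46.6 kg

Choose the knife-edge (at 1.3 m from the left end) as the axis so the support reaction has zero arm there.
Beam weight: 31 × 9.81 = 304.1 N down at 0.95 m → arm 0.35 m, τ = 304.1 × 0.35 = 106.4 N·m counterclockwise.
Hanging mass: 17 × 9.81 = 166.8 N down at 0.81 m → arm 0.49 m, τ = 166.8 × 0.49 = 81.73 N·m counterclockwise.
Load: 52 × 9.81 = 510.1 N down at 1.4 m → arm 0.1 m, τ = 510.1 × 0.1 = 51.01 N·m clockwise.
Net moment of known loads = 137.1 N·m counterclockwise.
An unknown mass m at 1.6 m has arm 0.3 m; its moment is m·g·0.3 clockwise.
Στ = 0 ⇒ m × 9.81 × 0.3 = 137.1 ⇒ m = 137.1 / (9.81 × 0.3) = 46.6 kg.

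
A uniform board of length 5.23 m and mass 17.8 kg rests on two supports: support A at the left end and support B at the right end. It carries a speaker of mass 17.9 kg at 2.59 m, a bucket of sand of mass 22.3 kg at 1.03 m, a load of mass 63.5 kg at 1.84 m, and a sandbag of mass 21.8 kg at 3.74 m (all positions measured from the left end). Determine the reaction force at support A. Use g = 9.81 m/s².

Take moments about support B.
Beam weight: 17.8 × 9.81 = 174.6 N down at 2.615 m → arm 2.615 m, τ = 174.6 × 2.615 = 456.6 N·m counterclockwise.
Speaker: 17.9 × 9.81 = 175.6 N down at 2.59 m → arm 2.64 m, τ = 175.6 × 2.64 = 463.6 N·m counterclockwise.
Bucket of sand: 22.3 × 9.81 = 218.8 N down at 1.03 m → arm 4.2 m, τ = 218.8 × 4.2 = 919 N·m counterclockwise.
Load: 63.5 × 9.81 = 622.9 N down at 1.84 m → arm 3.39 m, τ = 622.9 × 3.39 = 2112 N·m counterclockwise.
Sandbag: 21.8 × 9.81 = 213.9 N down at 3.74 m → arm 1.49 m, τ = 213.9 × 1.49 = 318.7 N·m counterclockwise.
Net load moment about support B = 4270 N·m counterclockwise.
Reaction R at support A is upward at 0 m, arm 5.23 m → moment R × 5.23 clockwise.
Στ = 0 ⇒ R × 5.23 = 4270 ⇒ R = 816 N.

R_A ≈ 816 N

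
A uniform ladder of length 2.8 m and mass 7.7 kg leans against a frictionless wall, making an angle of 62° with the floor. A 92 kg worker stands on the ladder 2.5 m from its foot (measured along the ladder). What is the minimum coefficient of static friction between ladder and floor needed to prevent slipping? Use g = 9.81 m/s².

μ_min ≈ 0.459

Taking torques about the foot of the ladder:
Ladder weight 7.7×9.81 = 75.54 N acts at 1.4 m along the ladder; its horizontal arm is 1.4·cos62° = 0.6573 m → τ = 49.65 N·m clockwise.
Worker: 92×9.81 = 902.5 N at 2.5 m → arm 1.174 m → τ = 1060 N·m clockwise.
Wall normal N acts horizontally at the top; its moment arm is the height L sinθ = 2.8·sin62° = 2.472 m, counterclockwise.
Στ = 0 ⇒ N × 2.472 = 1110 ⇒ N = 449 N.
ΣFx = 0 ⇒ f = N_wall = 449 N. ΣFy = 0 ⇒ N_floor = 978 N.
μ_min = f / N_floor = 449 / 978 = 0.459.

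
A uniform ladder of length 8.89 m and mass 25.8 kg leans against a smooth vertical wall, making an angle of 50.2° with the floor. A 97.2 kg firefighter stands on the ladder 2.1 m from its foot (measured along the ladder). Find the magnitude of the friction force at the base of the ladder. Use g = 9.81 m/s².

Taking torques about the foot of the ladder:
Ladder weight 25.8×9.81 = 253.1 N acts at 4.445 m along the ladder; its horizontal arm is 4.445·cos50.2° = 2.845 m → τ = 720.1 N·m clockwise.
Firefighter: 97.2×9.81 = 953.5 N at 2.1 m → arm 1.344 m → τ = 1282 N·m clockwise.
Wall normal N acts horizontally at the top; its moment arm is the height L sinθ = 8.89·sin50.2° = 6.83 m, counterclockwise.
Στ = 0 ⇒ N × 6.83 = 2002 ⇒ N = 293 N.
ΣFx = 0: friction at the foot balances the wall's push, so f = N_wall = 293 N.

f ≈ 293 N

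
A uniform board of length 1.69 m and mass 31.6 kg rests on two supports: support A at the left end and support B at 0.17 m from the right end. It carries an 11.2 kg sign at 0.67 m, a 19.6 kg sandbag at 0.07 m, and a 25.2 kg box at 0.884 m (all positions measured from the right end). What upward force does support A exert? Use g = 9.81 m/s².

Choose support B as the axis so its reaction then has zero moment arm.
Beam weight: 31.6 × 9.81 = 310 N down at 0.845 m → arm 0.675 m, τ = 310 × 0.675 = 209.2 N·m counterclockwise.
Sign: 11.2 × 9.81 = 109.9 N down at 0.67 m → arm 0.5 m, τ = 109.9 × 0.5 = 54.95 N·m counterclockwise.
Sandbag: 19.6 × 9.81 = 192.3 N down at 0.07 m → arm 0.1 m, τ = 192.3 × 0.1 = 19.23 N·m clockwise.
Box: 25.2 × 9.81 = 247.2 N down at 0.884 m → arm 0.714 m, τ = 247.2 × 0.714 = 176.5 N·m counterclockwise.
Net load moment about support B = 421.4 N·m counterclockwise.
Reaction R at support A is upward at 1.69 m, arm 1.52 m → moment R × 1.52 clockwise.
Στ = 0 ⇒ R × 1.52 = 421.4 ⇒ R = 277 N.

R_A ≈ 277 N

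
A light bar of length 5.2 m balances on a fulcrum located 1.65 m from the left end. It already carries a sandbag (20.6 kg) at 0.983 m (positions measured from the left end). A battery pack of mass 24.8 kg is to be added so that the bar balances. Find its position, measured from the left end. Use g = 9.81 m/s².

x ≈ 2.2 m from the left end

Take moments about the fulcrum (at 1.65 m from the left end).
Sandbag: 20.6 × 9.81 = 202.1 N down at 0.983 m → arm 0.667 m, τ = 202.1 × 0.667 = 134.8 N·m counterclockwise.
Net moment of existing loads = 134.8 N·m counterclockwise.
The battery pack weighs 24.8 × 9.81 = 243.3 N and must supply an equal clockwise moment, so its lever arm about the fulcrum is 134.8 / 243.3 = 0.554 m.
That puts it at 1.65 + 0.554 = 2.2 m from the left end.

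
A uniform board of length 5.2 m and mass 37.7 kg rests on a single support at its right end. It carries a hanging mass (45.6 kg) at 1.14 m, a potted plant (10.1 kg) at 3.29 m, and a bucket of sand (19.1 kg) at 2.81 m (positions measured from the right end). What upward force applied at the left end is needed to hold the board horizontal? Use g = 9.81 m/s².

F ≈ 447 N

Choose the right end as the axis so the unknown pivot reaction has zero arm there.
Beam weight: 37.7 × 9.81 = 369.8 N down at 2.6 m → arm 2.6 m, τ = 369.8 × 2.6 = 961.5 N·m counterclockwise.
Hanging mass: 45.6 × 9.81 = 447.3 N down at 1.14 m → arm 1.14 m, τ = 447.3 × 1.14 = 509.9 N·m counterclockwise.
Potted plant: 10.1 × 9.81 = 99.08 N down at 3.29 m → arm 3.29 m, τ = 99.08 × 3.29 = 326 N·m counterclockwise.
Bucket of sand: 19.1 × 9.81 = 187.4 N down at 2.81 m → arm 2.81 m, τ = 187.4 × 2.81 = 526.6 N·m counterclockwise.
Net moment of the loads = 2324 N·m counterclockwise.
The upward force F acts at the left end, arm 5.2 m, giving F × 5.2 clockwise.
Balancing moments: F × 5.2 = 2324, giving F = 2324 / 5.2 = 447 N.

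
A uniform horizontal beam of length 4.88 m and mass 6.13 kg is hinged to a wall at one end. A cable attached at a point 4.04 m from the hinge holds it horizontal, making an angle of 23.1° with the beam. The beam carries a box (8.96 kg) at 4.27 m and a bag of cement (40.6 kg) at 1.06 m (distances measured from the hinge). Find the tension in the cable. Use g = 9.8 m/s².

Choose the hinge as the axis so the unknown hinge reaction has zero arm there.
Beam weight: 6.13 × 9.8 = 60.07 N down at 2.44 m → arm 2.44 m, τ = 60.07 × 2.44 = 146.6 N·m clockwise.
Box: 8.96 × 9.8 = 87.81 N down at 4.27 m → arm 4.27 m, τ = 87.81 × 4.27 = 374.9 N·m clockwise.
Bag of cement: 40.6 × 9.8 = 397.9 N down at 1.06 m → arm 1.06 m, τ = 397.9 × 1.06 = 421.8 N·m clockwise.
Total clockwise load moment = 943.3 N·m.
The cable tension T acts at 4.04 m; only its component perpendicular to the beam, T sinθ, produces torque. sin 23.1° = 0.3923.
Balancing moments: T × 4.04 × 0.3923 = 943.3, giving T = 943.3 / 1.585 = 595 N.

T ≈ 595 N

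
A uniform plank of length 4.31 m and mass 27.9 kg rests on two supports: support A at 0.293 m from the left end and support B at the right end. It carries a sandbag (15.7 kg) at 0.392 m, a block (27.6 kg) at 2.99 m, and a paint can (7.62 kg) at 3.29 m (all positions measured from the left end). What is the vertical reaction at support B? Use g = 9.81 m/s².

R_B ≈ 368 N

About support A:
Beam weight: 27.9 × 9.81 = 273.7 N down at 2.155 m → arm 1.862 m, τ = 273.7 × 1.862 = 509.6 N·m clockwise.
Sandbag: 15.7 × 9.81 = 154 N down at 0.392 m → arm 0.099 m, τ = 154 × 0.099 = 15.25 N·m clockwise.
Block: 27.6 × 9.81 = 270.8 N down at 2.99 m → arm 2.697 m, τ = 270.8 × 2.697 = 730.3 N·m clockwise.
Paint can: 7.62 × 9.81 = 74.75 N down at 3.29 m → arm 2.997 m, τ = 74.75 × 2.997 = 224 N·m clockwise.
Net load moment about support A = 1479 N·m clockwise.
Reaction R at support B is upward at 4.31 m, arm 4.017 m → moment R × 4.017 counterclockwise.
For rotational equilibrium, R × 4.017 = 1479, so R = 368 N.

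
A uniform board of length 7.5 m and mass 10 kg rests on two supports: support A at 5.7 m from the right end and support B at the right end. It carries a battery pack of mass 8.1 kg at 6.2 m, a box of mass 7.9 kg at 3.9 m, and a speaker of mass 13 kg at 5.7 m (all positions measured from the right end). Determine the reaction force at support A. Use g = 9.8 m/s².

R_A ≈ 331 N

Taking torques about support B:
Beam weight: 10 × 9.8 = 98 N down at 3.75 m → arm 3.75 m, τ = 98 × 3.75 = 367.5 N·m counterclockwise.
Battery pack: 8.1 × 9.8 = 79.38 N down at 6.2 m → arm 6.2 m, τ = 79.38 × 6.2 = 492.2 N·m counterclockwise.
Box: 7.9 × 9.8 = 77.42 N down at 3.9 m → arm 3.9 m, τ = 77.42 × 3.9 = 301.9 N·m counterclockwise.
Speaker: 13 × 9.8 = 127.4 N down at 5.7 m → arm 5.7 m, τ = 127.4 × 5.7 = 726.2 N·m counterclockwise.
Net load moment about support B = 1888 N·m counterclockwise.
Reaction R at support A is upward at 5.7 m, arm 5.7 m → moment R × 5.7 clockwise.
Στ = 0 ⇒ R × 5.7 = 1888 ⇒ R = 331 N.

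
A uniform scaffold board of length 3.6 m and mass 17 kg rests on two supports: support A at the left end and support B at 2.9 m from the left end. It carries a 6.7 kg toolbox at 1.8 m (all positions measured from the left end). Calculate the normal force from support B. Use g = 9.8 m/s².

R_B ≈ 144 N

Sum moments about support A (its reaction then has zero moment arm).
Beam weight: 17 × 9.8 = 166.6 N down at 1.8 m → arm 1.8 m, τ = 166.6 × 1.8 = 299.9 N·m clockwise.
Toolbox: 6.7 × 9.8 = 65.66 N down at 1.8 m → arm 1.8 m, τ = 65.66 × 1.8 = 118.2 N·m clockwise.
Net load moment about support A = 418.1 N·m clockwise.
Reaction R at support B is upward at 2.9 m, arm 2.9 m → moment R × 2.9 counterclockwise.
Setting net torque to zero: R × 2.9 = 418.1 → R = 144 N.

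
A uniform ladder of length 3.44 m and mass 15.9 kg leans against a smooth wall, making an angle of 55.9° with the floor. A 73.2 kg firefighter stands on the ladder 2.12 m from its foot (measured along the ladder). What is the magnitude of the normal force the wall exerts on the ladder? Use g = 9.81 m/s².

Take moments about the foot of the ladder.
Ladder weight 15.9×9.81 = 156 N acts at 1.72 m along the ladder; its horizontal arm is 1.72·cos55.9° = 0.9643 m → τ = 150.4 N·m clockwise.
Firefighter: 73.2×9.81 = 718.1 N at 2.12 m → arm 1.189 m → τ = 853.8 N·m clockwise.
Wall normal N acts horizontally at the top; its moment arm is the height L sinθ = 3.44·sin55.9° = 2.849 m, counterclockwise.
For rotational equilibrium, N × 2.849 = 1004, so N = 352 N.

N_wall ≈ 352 N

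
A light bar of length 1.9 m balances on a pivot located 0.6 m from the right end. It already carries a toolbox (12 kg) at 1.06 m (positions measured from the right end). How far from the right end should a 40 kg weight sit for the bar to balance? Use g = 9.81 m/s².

Sum moments about the pivot (at 0.6 m from the right end) (the support reaction has zero arm there).
Toolbox: 12 × 9.81 = 117.7 N down at 1.06 m → arm 0.46 m, τ = 117.7 × 0.46 = 54.14 N·m counterclockwise.
Net moment of existing loads = 54.14 N·m counterclockwise.
The weight weighs 40 × 9.81 = 392.4 N and must supply an equal clockwise moment, so its lever arm about the pivot is 54.14 / 392.4 = 0.138 m.
That puts it at 0.6 − 0.138 = 0.462 m from the right end.

x ≈ 0.462 m from the right end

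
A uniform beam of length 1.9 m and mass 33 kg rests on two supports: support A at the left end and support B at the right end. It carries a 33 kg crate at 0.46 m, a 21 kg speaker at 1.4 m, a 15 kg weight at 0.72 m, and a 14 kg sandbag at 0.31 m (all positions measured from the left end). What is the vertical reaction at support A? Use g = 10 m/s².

R_A ≈ 681 N

Choose support B as the axis so its reaction then has zero moment arm.
Beam weight: 33 × 10 = 330 N down at 0.95 m → arm 0.95 m, τ = 330 × 0.95 = 313.5 N·m counterclockwise.
Crate: 33 × 10 = 330 N down at 0.46 m → arm 1.44 m, τ = 330 × 1.44 = 475.2 N·m counterclockwise.
Speaker: 21 × 10 = 210 N down at 1.4 m → arm 0.5 m, τ = 210 × 0.5 = 105 N·m counterclockwise.
Weight: 15 × 10 = 150 N down at 0.72 m → arm 1.18 m, τ = 150 × 1.18 = 177 N·m counterclockwise.
Sandbag: 14 × 10 = 140 N down at 0.31 m → arm 1.59 m, τ = 140 × 1.59 = 222.6 N·m counterclockwise.
Net load moment about support B = 1293 N·m counterclockwise.
Reaction R at support A is upward at 0 m, arm 1.9 m → moment R × 1.9 clockwise.
Setting net torque to zero: R × 1.9 = 1293 → R = 681 N.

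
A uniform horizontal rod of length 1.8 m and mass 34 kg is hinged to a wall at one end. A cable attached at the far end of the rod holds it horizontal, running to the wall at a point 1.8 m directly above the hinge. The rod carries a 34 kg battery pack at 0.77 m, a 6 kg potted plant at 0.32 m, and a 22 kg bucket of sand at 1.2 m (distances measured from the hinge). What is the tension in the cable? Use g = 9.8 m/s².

T ≈ 655 N

Sum moments about the hinge (the unknown hinge reaction has zero arm there).
Beam weight: 34 × 9.8 = 333.2 N down at 0.9 m → arm 0.9 m, τ = 333.2 × 0.9 = 299.9 N·m clockwise.
Battery pack: 34 × 9.8 = 333.2 N down at 0.77 m → arm 0.77 m, τ = 333.2 × 0.77 = 256.6 N·m clockwise.
Potted plant: 6 × 9.8 = 58.8 N down at 0.32 m → arm 0.32 m, τ = 58.8 × 0.32 = 18.82 N·m clockwise.
Bucket of sand: 22 × 9.8 = 215.6 N down at 1.2 m → arm 1.2 m, τ = 215.6 × 1.2 = 258.7 N·m clockwise.
Total clockwise load moment = 834 N·m.
The cable tension T acts at 1.8 m; only its component perpendicular to the rod, T sinθ, produces torque. sinθ = h/√(h²+d²) = 1.8/√(1.8²+1.8²) = 0.7071.
For rotational equilibrium, T × 1.8 × 0.7071 = 834, so T = 834 / 1.273 = 655 N.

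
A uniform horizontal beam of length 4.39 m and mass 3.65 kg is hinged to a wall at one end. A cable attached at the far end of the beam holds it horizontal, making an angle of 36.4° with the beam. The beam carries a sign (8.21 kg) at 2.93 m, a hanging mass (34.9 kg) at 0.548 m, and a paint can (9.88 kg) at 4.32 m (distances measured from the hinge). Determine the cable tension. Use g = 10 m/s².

Take moments about the hinge.
Beam weight: 3.65 × 10 = 36.5 N down at 2.195 m → arm 2.195 m, τ = 36.5 × 2.195 = 80.12 N·m clockwise.
Sign: 8.21 × 10 = 82.1 N down at 2.93 m → arm 2.93 m, τ = 82.1 × 2.93 = 240.6 N·m clockwise.
Hanging mass: 34.9 × 10 = 349 N down at 0.548 m → arm 0.548 m, τ = 349 × 0.548 = 191.3 N·m clockwise.
Paint can: 9.88 × 10 = 98.8 N down at 4.32 m → arm 4.32 m, τ = 98.8 × 4.32 = 426.8 N·m clockwise.
Total clockwise load moment = 938.8 N·m.
The cable tension T acts at 4.39 m; only its component perpendicular to the beam, T sinθ, produces torque. sin 36.4° = 0.5934.
Setting net torque to zero: T × 4.39 × 0.5934 = 938.8 → T = 938.8 / 2.605 = 360 N.

T ≈ 360 N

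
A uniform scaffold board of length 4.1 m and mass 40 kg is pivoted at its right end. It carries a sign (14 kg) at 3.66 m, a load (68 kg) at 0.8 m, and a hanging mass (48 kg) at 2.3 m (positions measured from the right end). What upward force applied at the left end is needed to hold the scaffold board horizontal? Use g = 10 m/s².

F ≈ 727 N

Sum moments about the right end (the unknown pivot reaction has zero arm there).
Beam weight: 40 × 10 = 400 N down at 2.05 m → arm 2.05 m, τ = 400 × 2.05 = 820 N·m counterclockwise.
Sign: 14 × 10 = 140 N down at 3.66 m → arm 3.66 m, τ = 140 × 3.66 = 512.4 N·m counterclockwise.
Load: 68 × 10 = 680 N down at 0.8 m → arm 0.8 m, τ = 680 × 0.8 = 544 N·m counterclockwise.
Hanging mass: 48 × 10 = 480 N down at 2.3 m → arm 2.3 m, τ = 480 × 2.3 = 1104 N·m counterclockwise.
Net moment of the loads = 2980 N·m counterclockwise.
The upward force F acts at the left end, arm 4.1 m, giving F × 4.1 clockwise.
Balancing moments: F × 4.1 = 2980, giving F = 2980 / 4.1 = 727 N.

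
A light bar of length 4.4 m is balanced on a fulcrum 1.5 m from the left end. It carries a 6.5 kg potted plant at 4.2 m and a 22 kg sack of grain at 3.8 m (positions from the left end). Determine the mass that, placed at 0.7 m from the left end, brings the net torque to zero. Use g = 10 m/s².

About the fulcrum (at 1.5 m from the left end):
Potted plant: 6.5 × 10 = 65 N down at 4.2 m → arm 2.7 m, τ = 65 × 2.7 = 175.5 N·m clockwise.
Sack of grain: 22 × 10 = 220 N down at 3.8 m → arm 2.3 m, τ = 220 × 2.3 = 506 N·m clockwise.
Net moment of known loads = 681.5 N·m clockwise.
An unknown mass m at 0.7 m has arm 0.8 m; its moment is m·g·0.8 counterclockwise.
Setting net torque to zero: m × 10 × 0.8 = 681.5 → m = 681.5 / (10 × 0.8) = 85.2 kg.

m ≈ 85.2 kg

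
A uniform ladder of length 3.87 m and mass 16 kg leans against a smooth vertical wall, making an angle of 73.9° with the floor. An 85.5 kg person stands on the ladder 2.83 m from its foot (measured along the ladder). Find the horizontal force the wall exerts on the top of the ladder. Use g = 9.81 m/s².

Choose the foot of the ladder as the axis so the floor normal and friction both act there and drop out.
Ladder weight 16×9.81 = 157 N acts at 1.935 m along the ladder; its horizontal arm is 1.935·cos73.9° = 0.5366 m → τ = 84.25 N·m clockwise.
Person: 85.5×9.81 = 838.8 N at 2.83 m → arm 0.7848 m → τ = 658.3 N·m clockwise.
Wall normal N acts horizontally at the top; its moment arm is the height L sinθ = 3.87·sin73.9° = 3.718 m, counterclockwise.
Balancing moments: N × 3.718 = 742.5, giving N = 200 N.

N_wall ≈ 200 N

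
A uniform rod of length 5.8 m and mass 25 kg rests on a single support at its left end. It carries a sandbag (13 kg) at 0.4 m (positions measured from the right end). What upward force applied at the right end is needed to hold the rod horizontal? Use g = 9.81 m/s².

F ≈ 241 N

Sum moments about the left end (the unknown pivot reaction has zero arm there).
Beam weight: 25 × 9.81 = 245.2 N down at 2.9 m → arm 2.9 m, τ = 245.2 × 2.9 = 711.1 N·m clockwise.
Sandbag: 13 × 9.81 = 127.5 N down at 0.4 m → arm 5.4 m, τ = 127.5 × 5.4 = 688.5 N·m clockwise.
Net moment of the loads = 1400 N·m clockwise.
The upward force F acts at the right end, arm 5.8 m, giving F × 5.8 counterclockwise.
For rotational equilibrium, F × 5.8 = 1400, so F = 1400 / 5.8 = 241 N.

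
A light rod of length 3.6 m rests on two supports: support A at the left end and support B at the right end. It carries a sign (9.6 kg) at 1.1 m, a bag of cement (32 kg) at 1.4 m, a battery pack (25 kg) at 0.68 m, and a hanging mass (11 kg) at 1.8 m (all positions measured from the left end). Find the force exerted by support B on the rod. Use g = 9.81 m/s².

R_B ≈ 251 N

Sum moments about support A (its reaction then has zero moment arm).
Sign: 9.6 × 9.81 = 94.18 N down at 1.1 m → arm 1.1 m, τ = 94.18 × 1.1 = 103.6 N·m clockwise.
Bag of cement: 32 × 9.81 = 313.9 N down at 1.4 m → arm 1.4 m, τ = 313.9 × 1.4 = 439.5 N·m clockwise.
Battery pack: 25 × 9.81 = 245.2 N down at 0.68 m → arm 0.68 m, τ = 245.2 × 0.68 = 166.7 N·m clockwise.
Hanging mass: 11 × 9.81 = 107.9 N down at 1.8 m → arm 1.8 m, τ = 107.9 × 1.8 = 194.2 N·m clockwise.
Net load moment about support A = 904 N·m clockwise.
Reaction R at support B is upward at 3.6 m, arm 3.6 m → moment R × 3.6 counterclockwise.
Balancing moments: R × 3.6 = 904, giving R = 251 N.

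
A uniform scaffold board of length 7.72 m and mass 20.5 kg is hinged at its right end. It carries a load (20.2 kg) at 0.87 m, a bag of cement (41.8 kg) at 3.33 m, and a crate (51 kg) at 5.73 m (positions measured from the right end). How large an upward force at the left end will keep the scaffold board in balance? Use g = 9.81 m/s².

Choose the right end as the axis so the unknown pivot reaction has zero arm there.
Beam weight: 20.5 × 9.81 = 201.1 N down at 3.86 m → arm 3.86 m, τ = 201.1 × 3.86 = 776.2 N·m counterclockwise.
Load: 20.2 × 9.81 = 198.2 N down at 0.87 m → arm 0.87 m, τ = 198.2 × 0.87 = 172.4 N·m counterclockwise.
Bag of cement: 41.8 × 9.81 = 410.1 N down at 3.33 m → arm 3.33 m, τ = 410.1 × 3.33 = 1366 N·m counterclockwise.
Crate: 51 × 9.81 = 500.3 N down at 5.73 m → arm 5.73 m, τ = 500.3 × 5.73 = 2867 N·m counterclockwise.
Net moment of the loads = 5182 N·m counterclockwise.
The upward force F acts at the left end, arm 7.72 m, giving F × 7.72 clockwise.
For rotational equilibrium, F × 7.72 = 5182, so F = 5182 / 7.72 = 671 N.

F ≈ 671 N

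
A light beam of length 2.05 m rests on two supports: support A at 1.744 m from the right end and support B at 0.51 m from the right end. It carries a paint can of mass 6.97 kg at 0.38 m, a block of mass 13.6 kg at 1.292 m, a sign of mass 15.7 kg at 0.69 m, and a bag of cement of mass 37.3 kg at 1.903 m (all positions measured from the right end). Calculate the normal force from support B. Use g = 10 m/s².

R_B ≈ 213 N

About support A:
Paint can: 6.97 × 10 = 69.7 N down at 0.38 m → arm 1.364 m, τ = 69.7 × 1.364 = 95.07 N·m clockwise.
Block: 13.6 × 10 = 136 N down at 1.292 m → arm 0.452 m, τ = 136 × 0.452 = 61.47 N·m clockwise.
Sign: 15.7 × 10 = 157 N down at 0.69 m → arm 1.054 m, τ = 157 × 1.054 = 165.5 N·m clockwise.
Bag of cement: 37.3 × 10 = 373 N down at 1.903 m → arm 0.159 m, τ = 373 × 0.159 = 59.31 N·m counterclockwise.
Net load moment about support A = 262.7 N·m clockwise.
Reaction R at support B is upward at 0.51 m, arm 1.234 m → moment R × 1.234 counterclockwise.
Setting net torque to zero: R × 1.234 = 262.7 → R = 213 N.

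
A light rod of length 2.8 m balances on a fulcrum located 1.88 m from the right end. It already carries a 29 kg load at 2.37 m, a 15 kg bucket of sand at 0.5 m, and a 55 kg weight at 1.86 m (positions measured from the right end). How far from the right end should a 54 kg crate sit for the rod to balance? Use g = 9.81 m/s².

Sum moments about the fulcrum (at 1.88 m from the right end) (the support reaction has zero arm there).
Load: 29 × 9.81 = 284.5 N down at 2.37 m → arm 0.49 m, τ = 284.5 × 0.49 = 139.4 N·m counterclockwise.
Bucket of sand: 15 × 9.81 = 147.2 N down at 0.5 m → arm 1.38 m, τ = 147.2 × 1.38 = 203.1 N·m clockwise.
Weight: 55 × 9.81 = 539.6 N down at 1.86 m → arm 0.02 m, τ = 539.6 × 0.02 = 10.79 N·m clockwise.
Net moment of existing loads = 74.49 N·m clockwise.
The crate weighs 54 × 9.81 = 529.7 N and must supply an equal counterclockwise moment, so its lever arm about the fulcrum is 74.49 / 529.7 = 0.141 m.
That puts it at 1.88 + 0.141 = 2.02 m from the right end.

x ≈ 2.02 m from the right end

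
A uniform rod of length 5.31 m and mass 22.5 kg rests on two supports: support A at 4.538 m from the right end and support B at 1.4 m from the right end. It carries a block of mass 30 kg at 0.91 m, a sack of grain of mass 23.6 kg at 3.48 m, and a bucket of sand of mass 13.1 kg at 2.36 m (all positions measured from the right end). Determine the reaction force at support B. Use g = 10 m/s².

About support A:
Beam weight: 22.5 × 10 = 225 N down at 2.655 m → arm 1.883 m, τ = 225 × 1.883 = 423.7 N·m clockwise.
Block: 30 × 10 = 300 N down at 0.91 m → arm 3.628 m, τ = 300 × 3.628 = 1088 N·m clockwise.
Sack of grain: 23.6 × 10 = 236 N down at 3.48 m → arm 1.058 m, τ = 236 × 1.058 = 249.7 N·m clockwise.
Bucket of sand: 13.1 × 10 = 131 N down at 2.36 m → arm 2.178 m, τ = 131 × 2.178 = 285.3 N·m clockwise.
Net load moment about support A = 2047 N·m clockwise.
Reaction R at support B is upward at 1.4 m, arm 3.138 m → moment R × 3.138 counterclockwise.
For rotational equilibrium, R × 3.138 = 2047, so R = 652 N.

R_B ≈ 652 N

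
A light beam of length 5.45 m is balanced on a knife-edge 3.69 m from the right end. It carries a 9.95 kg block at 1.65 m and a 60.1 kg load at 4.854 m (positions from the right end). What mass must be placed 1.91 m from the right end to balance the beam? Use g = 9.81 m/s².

Choose the knife-edge (at 3.69 m from the right end) as the axis so the support reaction has zero arm there.
Block: 9.95 × 9.81 = 97.61 N down at 1.65 m → arm 2.04 m, τ = 97.61 × 2.04 = 199.1 N·m clockwise.
Load: 60.1 × 9.81 = 589.6 N down at 4.854 m → arm 1.164 m, τ = 589.6 × 1.164 = 686.3 N·m counterclockwise.
Net moment of known loads = 487.2 N·m counterclockwise.
An unknown mass m at 1.91 m has arm 1.78 m; its moment is m·g·1.78 clockwise.
For rotational equilibrium, m × 9.81 × 1.78 = 487.2, so m = 487.2 / (9.81 × 1.78) = 27.9 kg.

m ≈ 27.9 kg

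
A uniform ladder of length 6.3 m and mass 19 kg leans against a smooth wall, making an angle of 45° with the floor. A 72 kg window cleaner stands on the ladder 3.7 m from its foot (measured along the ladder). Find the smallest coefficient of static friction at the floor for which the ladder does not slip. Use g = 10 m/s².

μ_min ≈ 0.569

Choose the foot of the ladder as the axis so the floor normal and friction both act there and drop out.
Ladder weight 19×10 = 190 N acts at 3.15 m along the ladder; its horizontal arm is 3.15·cos45° = 2.227 m → τ = 423.1 N·m clockwise.
Window cleaner: 72×10 = 720 N at 3.7 m → arm 2.616 m → τ = 1884 N·m clockwise.
Wall normal N acts horizontally at the top; its moment arm is the height L sinθ = 6.3·sin45° = 4.455 m, counterclockwise.
Στ = 0 ⇒ N × 4.455 = 2307 ⇒ N = 517.8 N.
ΣFx = 0 ⇒ f = N_wall = 517.8 N. ΣFy = 0 ⇒ N_floor = 910 N.
μ_min = f / N_floor = 517.8 / 910 = 0.569.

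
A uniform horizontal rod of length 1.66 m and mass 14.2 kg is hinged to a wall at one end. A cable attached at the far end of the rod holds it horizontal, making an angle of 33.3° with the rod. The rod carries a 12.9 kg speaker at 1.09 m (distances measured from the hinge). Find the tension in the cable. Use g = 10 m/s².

About the hinge:
Beam weight: 14.2 × 10 = 142 N down at 0.83 m → arm 0.83 m, τ = 142 × 0.83 = 117.9 N·m clockwise.
Speaker: 12.9 × 10 = 129 N down at 1.09 m → arm 1.09 m, τ = 129 × 1.09 = 140.6 N·m clockwise.
Total clockwise load moment = 258.5 N·m.
The cable tension T acts at 1.66 m; only its component perpendicular to the rod, T sinθ, produces torque. sin 33.3° = 0.549.
Setting net torque to zero: T × 1.66 × 0.549 = 258.5 → T = 258.5 / 0.9113 = 284 N.

T ≈ 284 N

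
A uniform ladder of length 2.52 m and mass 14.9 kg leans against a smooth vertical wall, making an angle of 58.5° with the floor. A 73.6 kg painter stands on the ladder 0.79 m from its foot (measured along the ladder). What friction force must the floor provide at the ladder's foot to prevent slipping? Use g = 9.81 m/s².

Take moments about the foot of the ladder.
Ladder weight 14.9×9.81 = 146.2 N acts at 1.26 m along the ladder; its horizontal arm is 1.26·cos58.5° = 0.6583 m → τ = 96.24 N·m clockwise.
Painter: 73.6×9.81 = 722 N at 0.79 m → arm 0.4128 m → τ = 298 N·m clockwise.
Wall normal N acts horizontally at the top; its moment arm is the height L sinθ = 2.52·sin58.5° = 2.149 m, counterclockwise.
Balancing moments: N × 2.149 = 394.2, giving N = 183 N.
ΣFx = 0: friction at the foot balances the wall's push, so f = N_wall = 183 N.

f ≈ 183 N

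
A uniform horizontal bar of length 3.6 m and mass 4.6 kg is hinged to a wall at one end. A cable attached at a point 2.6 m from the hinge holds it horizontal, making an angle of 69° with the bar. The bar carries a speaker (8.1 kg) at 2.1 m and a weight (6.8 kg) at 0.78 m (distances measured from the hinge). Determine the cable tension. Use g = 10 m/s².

T ≈ 126 N

Taking torques about the hinge:
Beam weight: 4.6 × 10 = 46 N down at 1.8 m → arm 1.8 m, τ = 46 × 1.8 = 82.8 N·m clockwise.
Speaker: 8.1 × 10 = 81 N down at 2.1 m → arm 2.1 m, τ = 81 × 2.1 = 170.1 N·m clockwise.
Weight: 6.8 × 10 = 68 N down at 0.78 m → arm 0.78 m, τ = 68 × 0.78 = 53.04 N·m clockwise.
Total clockwise load moment = 305.9 N·m.
The cable tension T acts at 2.6 m; only its component perpendicular to the bar, T sinθ, produces torque. sin 69° = 0.9336.
Στ = 0 ⇒ T × 2.6 × 0.9336 = 305.9 ⇒ T = 305.9 / 2.427 = 126 N.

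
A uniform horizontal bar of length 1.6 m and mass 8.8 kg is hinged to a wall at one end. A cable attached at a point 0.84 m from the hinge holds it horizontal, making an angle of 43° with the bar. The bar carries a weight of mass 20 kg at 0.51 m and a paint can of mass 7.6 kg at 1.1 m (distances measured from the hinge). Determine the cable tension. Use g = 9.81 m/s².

About the hinge:
Beam weight: 8.8 × 9.81 = 86.33 N down at 0.8 m → arm 0.8 m, τ = 86.33 × 0.8 = 69.06 N·m clockwise.
Weight: 20 × 9.81 = 196.2 N down at 0.51 m → arm 0.51 m, τ = 196.2 × 0.51 = 100.1 N·m clockwise.
Paint can: 7.6 × 9.81 = 74.56 N down at 1.1 m → arm 1.1 m, τ = 74.56 × 1.1 = 82.02 N·m clockwise.
Total clockwise load moment = 251.2 N·m.
The cable tension T acts at 0.84 m; only its component perpendicular to the bar, T sinθ, produces torque. sin 43° = 0.682.
Balancing moments: T × 0.84 × 0.682 = 251.2, giving T = 251.2 / 0.5729 = 438 N.

T ≈ 438 N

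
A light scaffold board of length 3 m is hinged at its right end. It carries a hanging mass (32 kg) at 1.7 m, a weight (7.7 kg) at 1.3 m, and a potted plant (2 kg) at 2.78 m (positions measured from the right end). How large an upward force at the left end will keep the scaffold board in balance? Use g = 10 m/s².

Sum moments about the right end (the unknown pivot reaction has zero arm there).
Hanging mass: 32 × 10 = 320 N down at 1.7 m → arm 1.7 m, τ = 320 × 1.7 = 544 N·m counterclockwise.
Weight: 7.7 × 10 = 77 N down at 1.3 m → arm 1.3 m, τ = 77 × 1.3 = 100.1 N·m counterclockwise.
Potted plant: 2 × 10 = 20 N down at 2.78 m → arm 2.78 m, τ = 20 × 2.78 = 55.6 N·m counterclockwise.
Net moment of the loads = 699.7 N·m counterclockwise.
The upward force F acts at the left end, arm 3 m, giving F × 3 clockwise.
Στ = 0 ⇒ F × 3 = 699.7 ⇒ F = 699.7 / 3 = 233 N.

F ≈ 233 N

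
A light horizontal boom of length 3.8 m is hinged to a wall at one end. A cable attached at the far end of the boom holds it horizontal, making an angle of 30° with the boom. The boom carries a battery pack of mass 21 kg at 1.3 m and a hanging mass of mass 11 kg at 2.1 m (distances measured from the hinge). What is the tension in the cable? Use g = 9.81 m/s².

Choose the hinge as the axis so the unknown hinge reaction has zero arm there.
Battery pack: 21 × 9.81 = 206 N down at 1.3 m → arm 1.3 m, τ = 206 × 1.3 = 267.8 N·m clockwise.
Hanging mass: 11 × 9.81 = 107.9 N down at 2.1 m → arm 2.1 m, τ = 107.9 × 2.1 = 226.6 N·m clockwise.
Total clockwise load moment = 494.4 N·m.
The cable tension T acts at 3.8 m; only its component perpendicular to the boom, T sinθ, produces torque. sin 30° = 0.5.
Setting net torque to zero: T × 3.8 × 0.5 = 494.4 → T = 494.4 / 1.9 = 260 N.

T ≈ 260 N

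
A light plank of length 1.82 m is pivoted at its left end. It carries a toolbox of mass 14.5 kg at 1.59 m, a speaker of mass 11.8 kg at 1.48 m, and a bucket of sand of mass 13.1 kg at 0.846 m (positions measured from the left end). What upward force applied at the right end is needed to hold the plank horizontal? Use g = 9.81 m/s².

F ≈ 278 N

Taking torques about the left end:
Toolbox: 14.5 × 9.81 = 142.2 N down at 1.59 m → arm 1.59 m, τ = 142.2 × 1.59 = 226.1 N·m clockwise.
Speaker: 11.8 × 9.81 = 115.8 N down at 1.48 m → arm 1.48 m, τ = 115.8 × 1.48 = 171.4 N·m clockwise.
Bucket of sand: 13.1 × 9.81 = 128.5 N down at 0.846 m → arm 0.846 m, τ = 128.5 × 0.846 = 108.7 N·m clockwise.
Net moment of the loads = 506.2 N·m clockwise.
The upward force F acts at the right end, arm 1.82 m, giving F × 1.82 counterclockwise.
For rotational equilibrium, F × 1.82 = 506.2, so F = 506.2 / 1.82 = 278 N.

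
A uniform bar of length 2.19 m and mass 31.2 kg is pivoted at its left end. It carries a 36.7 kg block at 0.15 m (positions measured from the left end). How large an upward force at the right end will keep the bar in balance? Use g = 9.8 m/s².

Taking torques about the left end:
Beam weight: 31.2 × 9.8 = 305.8 N down at 1.095 m → arm 1.095 m, τ = 305.8 × 1.095 = 334.9 N·m clockwise.
Block: 36.7 × 9.8 = 359.7 N down at 0.15 m → arm 0.15 m, τ = 359.7 × 0.15 = 53.95 N·m clockwise.
Net moment of the loads = 388.8 N·m clockwise.
The upward force F acts at the right end, arm 2.19 m, giving F × 2.19 counterclockwise.
Στ = 0 ⇒ F × 2.19 = 388.8 ⇒ F = 388.8 / 2.19 = 178 N.

F ≈ 178 N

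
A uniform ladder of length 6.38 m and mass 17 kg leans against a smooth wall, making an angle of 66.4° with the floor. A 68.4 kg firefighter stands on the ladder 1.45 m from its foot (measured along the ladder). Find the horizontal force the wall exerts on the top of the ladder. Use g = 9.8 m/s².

Choose the foot of the ladder as the axis so the floor normal and friction both act there and drop out.
Ladder weight 17×9.8 = 166.6 N acts at 3.19 m along the ladder; its horizontal arm is 3.19·cos66.4° = 1.277 m → τ = 212.7 N·m clockwise.
Firefighter: 68.4×9.8 = 670.3 N at 1.45 m → arm 0.5805 m → τ = 389.1 N·m clockwise.
Wall normal N acts horizontally at the top; its moment arm is the height L sinθ = 6.38·sin66.4° = 5.846 m, counterclockwise.
Setting net torque to zero: N × 5.846 = 601.8 → N = 103 N.

N_wall ≈ 103 N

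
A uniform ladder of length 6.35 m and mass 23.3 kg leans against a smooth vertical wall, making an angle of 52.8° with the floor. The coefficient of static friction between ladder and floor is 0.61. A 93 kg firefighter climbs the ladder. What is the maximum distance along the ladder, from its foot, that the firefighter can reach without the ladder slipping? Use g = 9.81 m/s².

d ≈ 5.59 m

Choose the foot of the ladder as the axis so the floor normal and friction both act there and drop out.
Ladder weight 23.3×9.81 = 228.6 N acts at 3.175 m along the ladder; its horizontal arm is 3.175·cos52.8° = 1.92 m → τ = 438.9 N·m clockwise.
Firefighter weight 93×9.81 = 912.3 N at distance d → arm d·cos52.8° → τ = 912.3·d·0.6046 clockwise.
Wall normal N at the top has arm L sinθ = 5.058 m counterclockwise, so Στ = 0 gives N·5.058 = 438.9 + 551.6·d.
ΣFy = 0 ⇒ N_floor = 1141 N, so the maximum friction is μ_s·N_floor = 0.61×1141 = 696 N. ΣFx = 0 ⇒ N_wall = f, so at the slipping point N = 696 N.
Substituting: 696×5.058 = 438.9 + 551.6·d ⇒ d = (3520 − 438.9) / 551.6 = 5.59 m.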